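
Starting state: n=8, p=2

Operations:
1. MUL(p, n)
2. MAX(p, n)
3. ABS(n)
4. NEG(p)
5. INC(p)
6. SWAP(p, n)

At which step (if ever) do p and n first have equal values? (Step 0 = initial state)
Never

p and n never become equal during execution.

Comparing values at each step:
Initial: p=2, n=8
After step 1: p=16, n=8
After step 2: p=16, n=8
After step 3: p=16, n=8
After step 4: p=-16, n=8
After step 5: p=-15, n=8
After step 6: p=8, n=-15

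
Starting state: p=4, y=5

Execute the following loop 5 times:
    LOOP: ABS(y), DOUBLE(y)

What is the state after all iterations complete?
p=4, y=160

Iteration trace:
Start: p=4, y=5
After iteration 1: p=4, y=10
After iteration 2: p=4, y=20
After iteration 3: p=4, y=40
After iteration 4: p=4, y=80
After iteration 5: p=4, y=160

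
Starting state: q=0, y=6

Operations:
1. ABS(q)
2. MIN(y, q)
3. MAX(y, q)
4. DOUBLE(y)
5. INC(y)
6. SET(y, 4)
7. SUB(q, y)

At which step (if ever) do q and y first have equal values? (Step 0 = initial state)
Step 2

q and y first become equal after step 2.

Comparing values at each step:
Initial: q=0, y=6
After step 1: q=0, y=6
After step 2: q=0, y=0 ← equal!
After step 3: q=0, y=0 ← equal!
After step 4: q=0, y=0 ← equal!
After step 5: q=0, y=1
After step 6: q=0, y=4
After step 7: q=-4, y=4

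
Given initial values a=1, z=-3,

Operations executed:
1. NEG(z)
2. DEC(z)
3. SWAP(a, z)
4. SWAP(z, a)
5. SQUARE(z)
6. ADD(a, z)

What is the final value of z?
z = 4

Tracing execution:
Step 1: NEG(z) → z = 3
Step 2: DEC(z) → z = 2
Step 3: SWAP(a, z) → z = 1
Step 4: SWAP(z, a) → z = 2
Step 5: SQUARE(z) → z = 4
Step 6: ADD(a, z) → z = 4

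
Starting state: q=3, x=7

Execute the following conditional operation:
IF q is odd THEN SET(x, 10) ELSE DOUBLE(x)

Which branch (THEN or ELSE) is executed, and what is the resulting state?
Branch: THEN, Final state: q=3, x=10

Evaluating condition: q is odd
Condition is True, so THEN branch executes
After SET(x, 10): q=3, x=10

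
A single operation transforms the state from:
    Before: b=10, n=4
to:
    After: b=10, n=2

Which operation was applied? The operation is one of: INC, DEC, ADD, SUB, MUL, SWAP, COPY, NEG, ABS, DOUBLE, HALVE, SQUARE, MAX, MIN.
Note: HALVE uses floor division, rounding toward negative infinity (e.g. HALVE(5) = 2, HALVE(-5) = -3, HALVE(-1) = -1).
HALVE(n)

Analyzing the change:
Before: b=10, n=4
After: b=10, n=2
Variable n changed from 4 to 2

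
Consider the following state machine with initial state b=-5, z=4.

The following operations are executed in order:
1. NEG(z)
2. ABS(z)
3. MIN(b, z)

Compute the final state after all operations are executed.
{b: -5, z: 4}

Step-by-step execution:
Initial: b=-5, z=4
After step 1 (NEG(z)): b=-5, z=-4
After step 2 (ABS(z)): b=-5, z=4
After step 3 (MIN(b, z)): b=-5, z=4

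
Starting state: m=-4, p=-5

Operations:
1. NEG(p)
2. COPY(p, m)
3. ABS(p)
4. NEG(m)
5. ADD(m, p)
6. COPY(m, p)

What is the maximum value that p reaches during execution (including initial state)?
5

Values of p at each step:
Initial: p = -5
After step 1: p = 5 ← maximum
After step 2: p = -4
After step 3: p = 4
After step 4: p = 4
After step 5: p = 4
After step 6: p = 4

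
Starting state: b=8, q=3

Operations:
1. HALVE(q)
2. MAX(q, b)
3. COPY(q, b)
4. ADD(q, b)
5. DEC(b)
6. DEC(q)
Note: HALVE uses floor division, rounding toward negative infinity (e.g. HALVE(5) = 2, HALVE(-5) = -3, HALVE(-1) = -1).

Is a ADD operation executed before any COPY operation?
No

First ADD: step 4
First COPY: step 3
Since 4 > 3, COPY comes first.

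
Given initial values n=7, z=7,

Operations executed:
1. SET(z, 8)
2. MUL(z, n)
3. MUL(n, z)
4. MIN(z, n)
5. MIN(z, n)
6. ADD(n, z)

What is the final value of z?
z = 56

Tracing execution:
Step 1: SET(z, 8) → z = 8
Step 2: MUL(z, n) → z = 56
Step 3: MUL(n, z) → z = 56
Step 4: MIN(z, n) → z = 56
Step 5: MIN(z, n) → z = 56
Step 6: ADD(n, z) → z = 56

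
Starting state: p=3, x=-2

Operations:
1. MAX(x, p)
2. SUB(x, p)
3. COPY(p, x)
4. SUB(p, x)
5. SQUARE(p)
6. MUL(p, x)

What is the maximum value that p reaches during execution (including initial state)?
3

Values of p at each step:
Initial: p = 3 ← maximum
After step 1: p = 3
After step 2: p = 3
After step 3: p = 0
After step 4: p = 0
After step 5: p = 0
After step 6: p = 0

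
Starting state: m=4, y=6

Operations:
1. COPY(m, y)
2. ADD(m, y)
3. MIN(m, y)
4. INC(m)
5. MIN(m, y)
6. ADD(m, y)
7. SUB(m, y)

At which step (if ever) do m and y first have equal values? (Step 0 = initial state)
Step 1

m and y first become equal after step 1.

Comparing values at each step:
Initial: m=4, y=6
After step 1: m=6, y=6 ← equal!
After step 2: m=12, y=6
After step 3: m=6, y=6 ← equal!
After step 4: m=7, y=6
After step 5: m=6, y=6 ← equal!
After step 6: m=12, y=6
After step 7: m=6, y=6 ← equal!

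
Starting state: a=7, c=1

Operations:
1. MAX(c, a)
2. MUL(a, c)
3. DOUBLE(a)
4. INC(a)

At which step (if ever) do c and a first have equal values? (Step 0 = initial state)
Step 1

c and a first become equal after step 1.

Comparing values at each step:
Initial: c=1, a=7
After step 1: c=7, a=7 ← equal!
After step 2: c=7, a=49
After step 3: c=7, a=98
After step 4: c=7, a=99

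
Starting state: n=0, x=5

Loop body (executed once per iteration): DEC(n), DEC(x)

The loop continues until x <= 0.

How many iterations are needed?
5

Tracing iterations:
Initial: n=0, x=5
After iteration 1: n=-1, x=4
After iteration 2: n=-2, x=3
After iteration 3: n=-3, x=2
After iteration 4: n=-4, x=1
After iteration 5: n=-5, x=0
x <= 0 now holds, so the loop exits after 5 iterations.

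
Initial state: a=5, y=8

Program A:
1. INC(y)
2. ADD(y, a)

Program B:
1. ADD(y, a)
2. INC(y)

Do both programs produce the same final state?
Yes

Program A final state: a=5, y=14
Program B final state: a=5, y=14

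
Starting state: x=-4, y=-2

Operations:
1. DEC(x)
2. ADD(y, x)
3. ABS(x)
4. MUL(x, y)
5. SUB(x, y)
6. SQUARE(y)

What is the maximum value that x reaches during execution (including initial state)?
5

Values of x at each step:
Initial: x = -4
After step 1: x = -5
After step 2: x = -5
After step 3: x = 5 ← maximum
After step 4: x = -35
After step 5: x = -28
After step 6: x = -28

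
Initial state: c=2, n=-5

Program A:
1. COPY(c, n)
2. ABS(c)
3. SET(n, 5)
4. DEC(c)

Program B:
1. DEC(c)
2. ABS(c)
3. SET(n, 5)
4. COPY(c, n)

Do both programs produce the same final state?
No

Program A final state: c=4, n=5
Program B final state: c=5, n=5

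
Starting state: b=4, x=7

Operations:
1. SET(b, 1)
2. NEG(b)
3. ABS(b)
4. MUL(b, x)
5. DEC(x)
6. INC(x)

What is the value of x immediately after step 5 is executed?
x = 6

Tracing x through execution:
Initial: x = 7
After step 1 (SET(b, 1)): x = 7
After step 2 (NEG(b)): x = 7
After step 3 (ABS(b)): x = 7
After step 4 (MUL(b, x)): x = 7
After step 5 (DEC(x)): x = 6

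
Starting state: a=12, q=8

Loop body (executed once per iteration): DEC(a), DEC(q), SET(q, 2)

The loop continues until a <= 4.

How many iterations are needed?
8

Tracing iterations:
Initial: a=12, q=8
After iteration 1: a=11, q=2
After iteration 2: a=10, q=2
After iteration 3: a=9, q=2
After iteration 4: a=8, q=2
After iteration 5: a=7, q=2
After iteration 6: a=6, q=2
After iteration 7: a=5, q=2
After iteration 8: a=4, q=2
a <= 4 now holds, so the loop exits after 8 iterations.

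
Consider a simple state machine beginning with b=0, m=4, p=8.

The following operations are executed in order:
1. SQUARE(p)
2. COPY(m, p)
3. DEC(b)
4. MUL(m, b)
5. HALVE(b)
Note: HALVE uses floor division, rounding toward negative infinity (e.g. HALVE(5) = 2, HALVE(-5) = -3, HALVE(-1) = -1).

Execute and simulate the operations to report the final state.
{b: -1, m: -64, p: 64}

Step-by-step execution:
Initial: b=0, m=4, p=8
After step 1 (SQUARE(p)): b=0, m=4, p=64
After step 2 (COPY(m, p)): b=0, m=64, p=64
After step 3 (DEC(b)): b=-1, m=64, p=64
After step 4 (MUL(m, b)): b=-1, m=-64, p=64
After step 5 (HALVE(b)): b=-1, m=-64, p=64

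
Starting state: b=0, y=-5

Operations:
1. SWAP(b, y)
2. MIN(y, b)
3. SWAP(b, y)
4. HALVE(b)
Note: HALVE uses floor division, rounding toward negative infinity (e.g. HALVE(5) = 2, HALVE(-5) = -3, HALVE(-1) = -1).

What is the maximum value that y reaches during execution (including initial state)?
0

Values of y at each step:
Initial: y = -5
After step 1: y = 0 ← maximum
After step 2: y = -5
After step 3: y = -5
After step 4: y = -5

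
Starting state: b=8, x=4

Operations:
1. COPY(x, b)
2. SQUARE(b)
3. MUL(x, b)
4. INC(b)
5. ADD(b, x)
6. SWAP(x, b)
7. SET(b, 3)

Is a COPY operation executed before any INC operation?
Yes

First COPY: step 1
First INC: step 4
Since 1 < 4, COPY comes first.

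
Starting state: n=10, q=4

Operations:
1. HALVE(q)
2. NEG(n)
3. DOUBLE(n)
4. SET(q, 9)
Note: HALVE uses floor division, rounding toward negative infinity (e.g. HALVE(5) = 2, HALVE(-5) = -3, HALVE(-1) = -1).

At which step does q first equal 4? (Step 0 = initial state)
Step 0

Tracing q:
Initial: q = 4 ← first occurrence
After step 1: q = 2
After step 2: q = 2
After step 3: q = 2
After step 4: q = 9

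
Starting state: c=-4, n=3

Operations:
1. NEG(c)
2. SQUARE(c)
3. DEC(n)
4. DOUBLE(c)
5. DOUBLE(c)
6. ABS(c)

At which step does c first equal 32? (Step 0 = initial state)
Step 4

Tracing c:
Initial: c = -4
After step 1: c = 4
After step 2: c = 16
After step 3: c = 16
After step 4: c = 32 ← first occurrence
After step 5: c = 64
After step 6: c = 64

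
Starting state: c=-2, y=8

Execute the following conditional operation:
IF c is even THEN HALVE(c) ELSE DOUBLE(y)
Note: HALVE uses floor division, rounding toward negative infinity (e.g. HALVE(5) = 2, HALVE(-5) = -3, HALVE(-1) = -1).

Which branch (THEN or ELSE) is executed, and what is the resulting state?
Branch: THEN, Final state: c=-1, y=8

Evaluating condition: c is even
Condition is True, so THEN branch executes
After HALVE(c): c=-1, y=8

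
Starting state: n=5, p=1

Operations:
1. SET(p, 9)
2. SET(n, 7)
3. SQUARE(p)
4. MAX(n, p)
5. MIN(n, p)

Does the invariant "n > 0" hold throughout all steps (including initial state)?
Yes

The invariant holds at every step.

State at each step:
Initial: n=5, p=1
After step 1: n=5, p=9
After step 2: n=7, p=9
After step 3: n=7, p=81
After step 4: n=81, p=81
After step 5: n=81, p=81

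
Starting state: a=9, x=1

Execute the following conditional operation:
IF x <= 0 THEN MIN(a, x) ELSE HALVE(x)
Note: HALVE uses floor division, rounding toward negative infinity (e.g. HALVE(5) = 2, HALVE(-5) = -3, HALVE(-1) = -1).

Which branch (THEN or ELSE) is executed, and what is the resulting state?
Branch: ELSE, Final state: a=9, x=0

Evaluating condition: x <= 0
x = 1
Condition is False, so ELSE branch executes
After HALVE(x): a=9, x=0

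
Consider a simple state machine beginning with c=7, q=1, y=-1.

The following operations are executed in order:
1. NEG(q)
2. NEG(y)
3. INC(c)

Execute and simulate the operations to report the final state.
{c: 8, q: -1, y: 1}

Step-by-step execution:
Initial: c=7, q=1, y=-1
After step 1 (NEG(q)): c=7, q=-1, y=-1
After step 2 (NEG(y)): c=7, q=-1, y=1
After step 3 (INC(c)): c=8, q=-1, y=1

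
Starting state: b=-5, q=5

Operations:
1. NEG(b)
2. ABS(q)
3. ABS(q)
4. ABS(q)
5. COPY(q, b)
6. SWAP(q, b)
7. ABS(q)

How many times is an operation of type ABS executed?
4

Counting ABS operations:
Step 2: ABS(q) ← ABS
Step 3: ABS(q) ← ABS
Step 4: ABS(q) ← ABS
Step 7: ABS(q) ← ABS
Total: 4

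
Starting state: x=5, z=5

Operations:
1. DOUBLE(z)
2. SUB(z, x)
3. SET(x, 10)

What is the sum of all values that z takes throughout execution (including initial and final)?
25

Values of z at each step:
Initial: z = 5
After step 1: z = 10
After step 2: z = 5
After step 3: z = 5
Sum = 5 + 10 + 5 + 5 = 25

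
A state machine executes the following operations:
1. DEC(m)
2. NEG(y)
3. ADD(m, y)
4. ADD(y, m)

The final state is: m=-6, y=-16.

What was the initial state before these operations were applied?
m=5, y=10

Working backwards:
Final state: m=-6, y=-16
Before step 4 (ADD(y, m)): m=-6, y=-10
Before step 3 (ADD(m, y)): m=4, y=-10
Before step 2 (NEG(y)): m=4, y=10
Before step 1 (DEC(m)): m=5, y=10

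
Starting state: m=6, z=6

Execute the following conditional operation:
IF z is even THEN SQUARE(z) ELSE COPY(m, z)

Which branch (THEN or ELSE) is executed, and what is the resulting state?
Branch: THEN, Final state: m=6, z=36

Evaluating condition: z is even
Condition is True, so THEN branch executes
After SQUARE(z): m=6, z=36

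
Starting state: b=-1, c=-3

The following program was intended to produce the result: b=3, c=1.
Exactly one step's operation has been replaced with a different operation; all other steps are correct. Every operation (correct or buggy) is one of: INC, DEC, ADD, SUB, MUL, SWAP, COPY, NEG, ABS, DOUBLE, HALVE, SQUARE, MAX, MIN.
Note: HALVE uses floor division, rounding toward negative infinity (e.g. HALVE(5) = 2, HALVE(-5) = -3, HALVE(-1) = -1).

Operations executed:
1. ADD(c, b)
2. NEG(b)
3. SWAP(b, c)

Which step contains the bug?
Step 1

Trace with buggy code:
Initial: b=-1, c=-3
After step 1: b=-1, c=-4
After step 2: b=1, c=-4
After step 3: b=-4, c=1
Actual final b=-4, c=1 ≠ expected b=3, c=1.
Step 1 is the only position where a single-operation replacement can produce the expected result.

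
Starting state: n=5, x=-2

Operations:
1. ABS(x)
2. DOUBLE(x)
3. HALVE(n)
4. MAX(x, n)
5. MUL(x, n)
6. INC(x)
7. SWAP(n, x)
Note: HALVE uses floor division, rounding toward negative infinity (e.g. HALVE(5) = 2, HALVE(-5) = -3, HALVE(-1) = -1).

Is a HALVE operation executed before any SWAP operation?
Yes

First HALVE: step 3
First SWAP: step 7
Since 3 < 7, HALVE comes first.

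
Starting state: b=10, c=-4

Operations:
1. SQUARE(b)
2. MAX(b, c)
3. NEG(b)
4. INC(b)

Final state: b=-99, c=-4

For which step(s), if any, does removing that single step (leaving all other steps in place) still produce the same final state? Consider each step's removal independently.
Step(s) 2

Testing removal of each single step:
Without step 1: final = b=-9, c=-4 (different)
Without step 2: final = b=-99, c=-4 (same)
Without step 3: final = b=101, c=-4 (different)
Without step 4: final = b=-100, c=-4 (different)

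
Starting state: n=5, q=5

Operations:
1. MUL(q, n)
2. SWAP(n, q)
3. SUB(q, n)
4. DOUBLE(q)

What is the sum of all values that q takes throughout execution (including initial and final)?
-25

Values of q at each step:
Initial: q = 5
After step 1: q = 25
After step 2: q = 5
After step 3: q = -20
After step 4: q = -40
Sum = 5 + 25 + 5 + -20 + -40 = -25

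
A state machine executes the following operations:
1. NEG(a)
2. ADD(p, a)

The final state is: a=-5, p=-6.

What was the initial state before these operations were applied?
a=5, p=-1

Working backwards:
Final state: a=-5, p=-6
Before step 2 (ADD(p, a)): a=-5, p=-1
Before step 1 (NEG(a)): a=5, p=-1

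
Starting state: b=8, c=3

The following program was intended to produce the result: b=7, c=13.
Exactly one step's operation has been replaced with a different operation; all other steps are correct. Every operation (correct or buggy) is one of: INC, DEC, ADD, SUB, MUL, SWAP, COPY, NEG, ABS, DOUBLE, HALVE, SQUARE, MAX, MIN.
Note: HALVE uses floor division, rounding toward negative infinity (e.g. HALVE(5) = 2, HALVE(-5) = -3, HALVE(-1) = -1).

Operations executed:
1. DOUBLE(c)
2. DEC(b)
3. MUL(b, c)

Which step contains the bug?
Step 3

Trace with buggy code:
Initial: b=8, c=3
After step 1: b=8, c=6
After step 2: b=7, c=6
After step 3: b=42, c=6
Actual final b=42, c=6 ≠ expected b=7, c=13.
Step 3 is the only position where a single-operation replacement can produce the expected result.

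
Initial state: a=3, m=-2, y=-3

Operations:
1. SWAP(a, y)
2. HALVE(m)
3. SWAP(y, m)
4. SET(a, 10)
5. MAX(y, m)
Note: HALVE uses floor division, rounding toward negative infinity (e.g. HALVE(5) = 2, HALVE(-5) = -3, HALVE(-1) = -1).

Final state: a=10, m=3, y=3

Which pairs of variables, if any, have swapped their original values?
None

Comparing initial and final values:
a: 3 → 10
y: -3 → 3
m: -2 → 3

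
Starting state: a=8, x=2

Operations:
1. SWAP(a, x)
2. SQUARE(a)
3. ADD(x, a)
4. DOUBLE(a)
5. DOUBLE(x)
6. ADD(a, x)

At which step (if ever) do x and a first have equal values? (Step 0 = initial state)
Never

x and a never become equal during execution.

Comparing values at each step:
Initial: x=2, a=8
After step 1: x=8, a=2
After step 2: x=8, a=4
After step 3: x=12, a=4
After step 4: x=12, a=8
After step 5: x=24, a=8
After step 6: x=24, a=32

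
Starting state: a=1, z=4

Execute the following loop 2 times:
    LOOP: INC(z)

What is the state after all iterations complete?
a=1, z=6

Iteration trace:
Start: a=1, z=4
After iteration 1: a=1, z=5
After iteration 2: a=1, z=6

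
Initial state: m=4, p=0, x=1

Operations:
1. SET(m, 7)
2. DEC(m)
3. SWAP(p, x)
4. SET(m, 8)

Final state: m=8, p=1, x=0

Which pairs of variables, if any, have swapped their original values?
(x, p)

Comparing initial and final values:
x: 1 → 0
m: 4 → 8
p: 0 → 1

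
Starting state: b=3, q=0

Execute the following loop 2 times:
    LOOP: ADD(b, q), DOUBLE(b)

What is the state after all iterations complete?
b=12, q=0

Iteration trace:
Start: b=3, q=0
After iteration 1: b=6, q=0
After iteration 2: b=12, q=0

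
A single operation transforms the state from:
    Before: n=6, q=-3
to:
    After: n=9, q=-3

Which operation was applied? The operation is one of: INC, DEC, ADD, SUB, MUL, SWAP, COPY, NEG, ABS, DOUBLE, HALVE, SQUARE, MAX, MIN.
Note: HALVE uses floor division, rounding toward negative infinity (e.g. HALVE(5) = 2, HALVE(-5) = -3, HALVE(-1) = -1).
SUB(n, q)

Analyzing the change:
Before: n=6, q=-3
After: n=9, q=-3
Variable n changed from 6 to 9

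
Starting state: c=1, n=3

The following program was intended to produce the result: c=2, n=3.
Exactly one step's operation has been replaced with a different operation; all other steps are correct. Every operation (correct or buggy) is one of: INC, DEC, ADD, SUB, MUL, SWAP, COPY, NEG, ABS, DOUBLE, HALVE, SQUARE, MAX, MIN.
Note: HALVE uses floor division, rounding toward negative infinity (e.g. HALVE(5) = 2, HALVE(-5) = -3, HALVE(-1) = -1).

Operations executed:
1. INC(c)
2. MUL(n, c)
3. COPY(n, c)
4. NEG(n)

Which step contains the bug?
Step 4

Trace with buggy code:
Initial: c=1, n=3
After step 1: c=2, n=3
After step 2: c=2, n=6
After step 3: c=2, n=2
After step 4: c=2, n=-2
Actual final c=2, n=-2 ≠ expected c=2, n=3.
Step 4 is the only position where a single-operation replacement can produce the expected result.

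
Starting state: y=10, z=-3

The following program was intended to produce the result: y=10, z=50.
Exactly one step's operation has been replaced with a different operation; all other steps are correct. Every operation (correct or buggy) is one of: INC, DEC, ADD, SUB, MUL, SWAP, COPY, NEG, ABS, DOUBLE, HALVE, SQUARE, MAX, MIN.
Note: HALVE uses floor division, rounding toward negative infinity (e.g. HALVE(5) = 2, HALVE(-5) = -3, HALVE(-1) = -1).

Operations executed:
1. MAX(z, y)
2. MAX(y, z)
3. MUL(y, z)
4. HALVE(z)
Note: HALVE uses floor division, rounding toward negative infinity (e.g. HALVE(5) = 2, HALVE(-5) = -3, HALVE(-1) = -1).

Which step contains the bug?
Step 3

Trace with buggy code:
Initial: y=10, z=-3
After step 1: y=10, z=10
After step 2: y=10, z=10
After step 3: y=100, z=10
After step 4: y=100, z=5
Actual final y=100, z=5 ≠ expected y=10, z=50.
Step 3 is the only position where a single-operation replacement can produce the expected result.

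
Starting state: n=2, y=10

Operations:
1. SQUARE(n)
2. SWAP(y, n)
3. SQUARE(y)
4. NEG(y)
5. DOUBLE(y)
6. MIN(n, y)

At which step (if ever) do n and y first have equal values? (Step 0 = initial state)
Step 6

n and y first become equal after step 6.

Comparing values at each step:
Initial: n=2, y=10
After step 1: n=4, y=10
After step 2: n=10, y=4
After step 3: n=10, y=16
After step 4: n=10, y=-16
After step 5: n=10, y=-32
After step 6: n=-32, y=-32 ← equal!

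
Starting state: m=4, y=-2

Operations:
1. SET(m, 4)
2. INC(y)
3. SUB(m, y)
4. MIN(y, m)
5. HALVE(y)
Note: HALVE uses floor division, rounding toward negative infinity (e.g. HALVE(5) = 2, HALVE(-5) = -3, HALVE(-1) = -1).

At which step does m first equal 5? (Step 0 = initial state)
Step 3

Tracing m:
Initial: m = 4
After step 1: m = 4
After step 2: m = 4
After step 3: m = 5 ← first occurrence
After step 4: m = 5
After step 5: m = 5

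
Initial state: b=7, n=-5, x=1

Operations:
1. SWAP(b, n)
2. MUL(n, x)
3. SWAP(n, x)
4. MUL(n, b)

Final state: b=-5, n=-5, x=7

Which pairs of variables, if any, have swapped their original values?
None

Comparing initial and final values:
x: 1 → 7
n: -5 → -5
b: 7 → -5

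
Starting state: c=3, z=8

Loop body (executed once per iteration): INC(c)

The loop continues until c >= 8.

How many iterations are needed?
5

Tracing iterations:
Initial: c=3, z=8
After iteration 1: c=4, z=8
After iteration 2: c=5, z=8
After iteration 3: c=6, z=8
After iteration 4: c=7, z=8
After iteration 5: c=8, z=8
c >= 8 now holds, so the loop exits after 5 iterations.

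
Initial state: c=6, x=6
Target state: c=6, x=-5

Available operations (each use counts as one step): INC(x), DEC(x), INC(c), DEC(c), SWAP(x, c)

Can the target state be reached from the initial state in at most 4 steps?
No

The target state cannot be reached within 4 steps.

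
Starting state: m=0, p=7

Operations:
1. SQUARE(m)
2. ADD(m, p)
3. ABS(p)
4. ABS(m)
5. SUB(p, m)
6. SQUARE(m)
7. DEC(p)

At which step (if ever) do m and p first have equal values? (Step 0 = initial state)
Step 2

m and p first become equal after step 2.

Comparing values at each step:
Initial: m=0, p=7
After step 1: m=0, p=7
After step 2: m=7, p=7 ← equal!
After step 3: m=7, p=7 ← equal!
After step 4: m=7, p=7 ← equal!
After step 5: m=7, p=0
After step 6: m=49, p=0
After step 7: m=49, p=-1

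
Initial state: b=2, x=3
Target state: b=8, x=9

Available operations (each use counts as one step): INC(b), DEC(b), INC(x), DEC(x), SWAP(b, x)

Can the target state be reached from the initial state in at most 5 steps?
No

The target state cannot be reached within 5 steps.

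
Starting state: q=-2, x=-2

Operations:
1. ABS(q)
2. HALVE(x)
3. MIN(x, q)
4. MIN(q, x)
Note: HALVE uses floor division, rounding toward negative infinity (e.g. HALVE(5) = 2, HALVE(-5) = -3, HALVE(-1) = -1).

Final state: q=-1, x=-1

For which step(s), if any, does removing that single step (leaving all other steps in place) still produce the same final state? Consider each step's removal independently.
Step(s) 3

Testing removal of each single step:
Without step 1: final = q=-2, x=-2 (different)
Without step 2: final = q=-2, x=-2 (different)
Without step 3: final = q=-1, x=-1 (same)
Without step 4: final = q=2, x=-1 (different)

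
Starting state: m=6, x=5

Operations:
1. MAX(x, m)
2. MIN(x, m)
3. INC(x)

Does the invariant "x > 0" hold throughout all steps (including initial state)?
Yes

The invariant holds at every step.

State at each step:
Initial: m=6, x=5
After step 1: m=6, x=6
After step 2: m=6, x=6
After step 3: m=6, x=7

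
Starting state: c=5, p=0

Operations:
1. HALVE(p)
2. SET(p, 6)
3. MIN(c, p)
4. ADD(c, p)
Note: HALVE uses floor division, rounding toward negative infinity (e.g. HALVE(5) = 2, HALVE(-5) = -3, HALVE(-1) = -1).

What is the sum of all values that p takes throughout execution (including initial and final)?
18

Values of p at each step:
Initial: p = 0
After step 1: p = 0
After step 2: p = 6
After step 3: p = 6
After step 4: p = 6
Sum = 0 + 0 + 6 + 6 + 6 = 18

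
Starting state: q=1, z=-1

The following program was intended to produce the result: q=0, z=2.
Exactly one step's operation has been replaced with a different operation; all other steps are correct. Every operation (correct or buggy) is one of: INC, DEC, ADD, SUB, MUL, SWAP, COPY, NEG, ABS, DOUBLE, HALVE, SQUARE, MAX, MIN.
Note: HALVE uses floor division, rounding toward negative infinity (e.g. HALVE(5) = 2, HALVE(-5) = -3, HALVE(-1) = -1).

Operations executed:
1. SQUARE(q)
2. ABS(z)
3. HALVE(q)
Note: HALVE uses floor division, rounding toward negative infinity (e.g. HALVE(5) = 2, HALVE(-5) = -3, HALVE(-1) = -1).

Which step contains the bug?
Step 1

Trace with buggy code:
Initial: q=1, z=-1
After step 1: q=1, z=-1
After step 2: q=1, z=1
After step 3: q=0, z=1
Actual final q=0, z=1 ≠ expected q=0, z=2.
Step 1 is the only position where a single-operation replacement can produce the expected result.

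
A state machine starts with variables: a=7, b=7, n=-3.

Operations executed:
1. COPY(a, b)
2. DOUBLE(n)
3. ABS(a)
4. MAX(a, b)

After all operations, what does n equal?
n = -6

Tracing execution:
Step 1: COPY(a, b) → n = -3
Step 2: DOUBLE(n) → n = -6
Step 3: ABS(a) → n = -6
Step 4: MAX(a, b) → n = -6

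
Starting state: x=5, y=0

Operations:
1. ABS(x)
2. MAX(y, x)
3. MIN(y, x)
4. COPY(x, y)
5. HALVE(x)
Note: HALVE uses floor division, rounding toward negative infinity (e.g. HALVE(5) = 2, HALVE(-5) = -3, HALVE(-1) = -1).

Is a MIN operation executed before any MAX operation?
No

First MIN: step 3
First MAX: step 2
Since 3 > 2, MAX comes first.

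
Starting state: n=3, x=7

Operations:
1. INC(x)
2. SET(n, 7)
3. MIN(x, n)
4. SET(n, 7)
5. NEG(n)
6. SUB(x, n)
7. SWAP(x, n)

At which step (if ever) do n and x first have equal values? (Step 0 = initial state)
Step 3

n and x first become equal after step 3.

Comparing values at each step:
Initial: n=3, x=7
After step 1: n=3, x=8
After step 2: n=7, x=8
After step 3: n=7, x=7 ← equal!
After step 4: n=7, x=7 ← equal!
After step 5: n=-7, x=7
After step 6: n=-7, x=14
After step 7: n=14, x=-7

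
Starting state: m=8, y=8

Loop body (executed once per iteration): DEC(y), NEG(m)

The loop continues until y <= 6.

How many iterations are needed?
2

Tracing iterations:
Initial: m=8, y=8
After iteration 1: m=-8, y=7
After iteration 2: m=8, y=6
y <= 6 now holds, so the loop exits after 2 iterations.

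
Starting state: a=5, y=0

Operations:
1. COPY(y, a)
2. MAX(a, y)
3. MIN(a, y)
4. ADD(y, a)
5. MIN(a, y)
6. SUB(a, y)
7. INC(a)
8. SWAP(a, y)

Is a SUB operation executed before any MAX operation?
No

First SUB: step 6
First MAX: step 2
Since 6 > 2, MAX comes first.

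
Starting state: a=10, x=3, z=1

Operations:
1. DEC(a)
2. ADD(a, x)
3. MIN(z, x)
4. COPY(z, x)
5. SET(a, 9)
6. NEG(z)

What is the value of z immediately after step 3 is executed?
z = 1

Tracing z through execution:
Initial: z = 1
After step 1 (DEC(a)): z = 1
After step 2 (ADD(a, x)): z = 1
After step 3 (MIN(z, x)): z = 1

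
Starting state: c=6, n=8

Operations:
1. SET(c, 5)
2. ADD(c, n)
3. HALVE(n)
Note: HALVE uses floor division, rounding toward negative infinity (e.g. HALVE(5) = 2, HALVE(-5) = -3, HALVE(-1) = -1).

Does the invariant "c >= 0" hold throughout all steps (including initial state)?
Yes

The invariant holds at every step.

State at each step:
Initial: c=6, n=8
After step 1: c=5, n=8
After step 2: c=13, n=8
After step 3: c=13, n=4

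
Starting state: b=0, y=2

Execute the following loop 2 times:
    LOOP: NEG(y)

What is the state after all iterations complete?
b=0, y=2

Iteration trace:
Start: b=0, y=2
After iteration 1: b=0, y=-2
After iteration 2: b=0, y=2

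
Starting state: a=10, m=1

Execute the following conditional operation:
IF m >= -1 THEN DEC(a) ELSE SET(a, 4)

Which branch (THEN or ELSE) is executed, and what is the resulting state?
Branch: THEN, Final state: a=9, m=1

Evaluating condition: m >= -1
m = 1
Condition is True, so THEN branch executes
After DEC(a): a=9, m=1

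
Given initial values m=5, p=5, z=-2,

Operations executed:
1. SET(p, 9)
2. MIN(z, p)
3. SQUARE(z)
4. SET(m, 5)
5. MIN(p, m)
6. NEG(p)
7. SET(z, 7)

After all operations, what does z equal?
z = 7

Tracing execution:
Step 1: SET(p, 9) → z = -2
Step 2: MIN(z, p) → z = -2
Step 3: SQUARE(z) → z = 4
Step 4: SET(m, 5) → z = 4
Step 5: MIN(p, m) → z = 4
Step 6: NEG(p) → z = 4
Step 7: SET(z, 7) → z = 7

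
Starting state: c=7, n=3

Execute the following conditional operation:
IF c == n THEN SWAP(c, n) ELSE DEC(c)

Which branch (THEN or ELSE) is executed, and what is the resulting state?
Branch: ELSE, Final state: c=6, n=3

Evaluating condition: c == n
c = 7, n = 3
Condition is False, so ELSE branch executes
After DEC(c): c=6, n=3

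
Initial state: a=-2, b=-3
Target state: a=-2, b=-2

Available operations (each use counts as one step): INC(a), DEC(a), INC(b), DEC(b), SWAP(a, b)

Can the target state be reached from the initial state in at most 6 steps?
Yes

Path (1 step): INC(b)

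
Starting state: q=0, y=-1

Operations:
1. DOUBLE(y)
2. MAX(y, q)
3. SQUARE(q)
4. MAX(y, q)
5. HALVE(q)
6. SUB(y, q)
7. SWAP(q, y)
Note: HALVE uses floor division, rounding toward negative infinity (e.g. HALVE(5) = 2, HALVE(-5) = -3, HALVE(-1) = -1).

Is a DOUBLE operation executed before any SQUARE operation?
Yes

First DOUBLE: step 1
First SQUARE: step 3
Since 1 < 3, DOUBLE comes first.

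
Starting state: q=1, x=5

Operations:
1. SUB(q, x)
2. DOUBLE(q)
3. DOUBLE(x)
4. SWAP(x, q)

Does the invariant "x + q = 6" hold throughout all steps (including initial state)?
No, violated after step 1

The invariant is violated after step 1.

State at each step:
Initial: q=1, x=5
After step 1: q=-4, x=5
After step 2: q=-8, x=5
After step 3: q=-8, x=10
After step 4: q=10, x=-8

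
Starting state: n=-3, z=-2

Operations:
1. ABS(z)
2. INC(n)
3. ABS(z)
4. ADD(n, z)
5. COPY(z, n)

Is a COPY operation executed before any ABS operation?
No

First COPY: step 5
First ABS: step 1
Since 5 > 1, ABS comes first.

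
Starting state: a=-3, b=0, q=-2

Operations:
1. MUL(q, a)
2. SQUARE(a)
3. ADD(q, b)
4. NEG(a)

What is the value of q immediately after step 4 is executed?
q = 6

Tracing q through execution:
Initial: q = -2
After step 1 (MUL(q, a)): q = 6
After step 2 (SQUARE(a)): q = 6
After step 3 (ADD(q, b)): q = 6
After step 4 (NEG(a)): q = 6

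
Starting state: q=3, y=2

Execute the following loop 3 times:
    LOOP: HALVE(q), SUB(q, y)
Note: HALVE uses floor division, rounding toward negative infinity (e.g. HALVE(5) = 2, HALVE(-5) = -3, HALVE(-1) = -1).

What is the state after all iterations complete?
q=-4, y=2

Iteration trace:
Start: q=3, y=2
After iteration 1: q=-1, y=2
After iteration 2: q=-3, y=2
After iteration 3: q=-4, y=2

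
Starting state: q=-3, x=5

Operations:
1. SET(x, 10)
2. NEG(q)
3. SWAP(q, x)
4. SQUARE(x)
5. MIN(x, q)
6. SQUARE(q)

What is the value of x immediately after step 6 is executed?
x = 9

Tracing x through execution:
Initial: x = 5
After step 1 (SET(x, 10)): x = 10
After step 2 (NEG(q)): x = 10
After step 3 (SWAP(q, x)): x = 3
After step 4 (SQUARE(x)): x = 9
After step 5 (MIN(x, q)): x = 9
After step 6 (SQUARE(q)): x = 9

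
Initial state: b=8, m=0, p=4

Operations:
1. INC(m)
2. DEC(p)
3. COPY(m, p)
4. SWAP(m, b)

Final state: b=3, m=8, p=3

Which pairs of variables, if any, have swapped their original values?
None

Comparing initial and final values:
p: 4 → 3
b: 8 → 3
m: 0 → 8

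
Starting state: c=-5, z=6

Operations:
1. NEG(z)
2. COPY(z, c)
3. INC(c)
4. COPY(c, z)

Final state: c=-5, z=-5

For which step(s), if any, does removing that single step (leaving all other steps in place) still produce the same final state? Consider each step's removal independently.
Step(s) 1, 3

Testing removal of each single step:
Without step 1: final = c=-5, z=-5 (same)
Without step 2: final = c=-6, z=-6 (different)
Without step 3: final = c=-5, z=-5 (same)
Without step 4: final = c=-4, z=-5 (different)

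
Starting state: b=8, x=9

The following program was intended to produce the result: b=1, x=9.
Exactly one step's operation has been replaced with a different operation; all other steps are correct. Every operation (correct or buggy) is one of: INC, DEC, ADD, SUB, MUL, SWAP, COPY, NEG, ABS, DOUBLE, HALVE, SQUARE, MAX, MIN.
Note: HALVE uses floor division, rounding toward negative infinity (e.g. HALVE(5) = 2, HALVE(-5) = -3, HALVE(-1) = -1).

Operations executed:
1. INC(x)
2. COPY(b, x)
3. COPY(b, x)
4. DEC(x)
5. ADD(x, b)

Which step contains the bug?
Step 5

Trace with buggy code:
Initial: b=8, x=9
After step 1: b=8, x=10
After step 2: b=10, x=10
After step 3: b=10, x=10
After step 4: b=10, x=9
After step 5: b=10, x=19
Actual final b=10, x=19 ≠ expected b=1, x=9.
Step 5 is the only position where a single-operation replacement can produce the expected result.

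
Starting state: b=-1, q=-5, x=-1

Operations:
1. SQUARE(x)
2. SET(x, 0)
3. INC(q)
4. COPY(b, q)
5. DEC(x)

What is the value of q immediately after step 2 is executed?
q = -5

Tracing q through execution:
Initial: q = -5
After step 1 (SQUARE(x)): q = -5
After step 2 (SET(x, 0)): q = -5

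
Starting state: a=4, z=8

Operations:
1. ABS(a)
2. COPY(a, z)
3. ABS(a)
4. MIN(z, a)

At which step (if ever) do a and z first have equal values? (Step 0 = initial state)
Step 2

a and z first become equal after step 2.

Comparing values at each step:
Initial: a=4, z=8
After step 1: a=4, z=8
After step 2: a=8, z=8 ← equal!
After step 3: a=8, z=8 ← equal!
After step 4: a=8, z=8 ← equal!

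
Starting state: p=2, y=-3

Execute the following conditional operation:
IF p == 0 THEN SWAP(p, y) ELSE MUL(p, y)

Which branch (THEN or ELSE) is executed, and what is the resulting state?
Branch: ELSE, Final state: p=-6, y=-3

Evaluating condition: p == 0
p = 2
Condition is False, so ELSE branch executes
After MUL(p, y): p=-6, y=-3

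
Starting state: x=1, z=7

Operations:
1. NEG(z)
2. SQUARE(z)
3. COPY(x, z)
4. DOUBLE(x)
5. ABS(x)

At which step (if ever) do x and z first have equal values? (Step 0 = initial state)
Step 3

x and z first become equal after step 3.

Comparing values at each step:
Initial: x=1, z=7
After step 1: x=1, z=-7
After step 2: x=1, z=49
After step 3: x=49, z=49 ← equal!
After step 4: x=98, z=49
After step 5: x=98, z=49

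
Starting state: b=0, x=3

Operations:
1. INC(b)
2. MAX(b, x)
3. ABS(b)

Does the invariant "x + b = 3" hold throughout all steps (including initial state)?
No, violated after step 1

The invariant is violated after step 1.

State at each step:
Initial: b=0, x=3
After step 1: b=1, x=3
After step 2: b=3, x=3
After step 3: b=3, x=3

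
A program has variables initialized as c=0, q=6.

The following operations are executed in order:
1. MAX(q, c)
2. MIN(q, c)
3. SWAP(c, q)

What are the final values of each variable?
{c: 0, q: 0}

Step-by-step execution:
Initial: c=0, q=6
After step 1 (MAX(q, c)): c=0, q=6
After step 2 (MIN(q, c)): c=0, q=0
After step 3 (SWAP(c, q)): c=0, q=0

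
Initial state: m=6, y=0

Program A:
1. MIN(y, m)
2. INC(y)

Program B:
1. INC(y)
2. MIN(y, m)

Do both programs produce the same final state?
Yes

Program A final state: m=6, y=1
Program B final state: m=6, y=1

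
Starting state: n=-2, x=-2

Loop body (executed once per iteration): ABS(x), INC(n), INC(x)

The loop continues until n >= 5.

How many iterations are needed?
7

Tracing iterations:
Initial: n=-2, x=-2
After iteration 1: n=-1, x=3
After iteration 2: n=0, x=4
After iteration 3: n=1, x=5
After iteration 4: n=2, x=6
After iteration 5: n=3, x=7
After iteration 6: n=4, x=8
After iteration 7: n=5, x=9
n >= 5 now holds, so the loop exits after 7 iterations.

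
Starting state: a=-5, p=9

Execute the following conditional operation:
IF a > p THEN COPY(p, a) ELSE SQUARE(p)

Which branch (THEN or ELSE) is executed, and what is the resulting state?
Branch: ELSE, Final state: a=-5, p=81

Evaluating condition: a > p
a = -5, p = 9
Condition is False, so ELSE branch executes
After SQUARE(p): a=-5, p=81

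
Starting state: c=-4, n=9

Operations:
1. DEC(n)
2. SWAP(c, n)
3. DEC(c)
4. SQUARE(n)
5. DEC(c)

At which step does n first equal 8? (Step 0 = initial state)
Step 1

Tracing n:
Initial: n = 9
After step 1: n = 8 ← first occurrence
After step 2: n = -4
After step 3: n = -4
After step 4: n = 16
After step 5: n = 16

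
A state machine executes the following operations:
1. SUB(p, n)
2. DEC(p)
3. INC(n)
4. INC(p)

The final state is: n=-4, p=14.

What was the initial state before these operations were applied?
n=-5, p=9

Working backwards:
Final state: n=-4, p=14
Before step 4 (INC(p)): n=-4, p=13
Before step 3 (INC(n)): n=-5, p=13
Before step 2 (DEC(p)): n=-5, p=14
Before step 1 (SUB(p, n)): n=-5, p=9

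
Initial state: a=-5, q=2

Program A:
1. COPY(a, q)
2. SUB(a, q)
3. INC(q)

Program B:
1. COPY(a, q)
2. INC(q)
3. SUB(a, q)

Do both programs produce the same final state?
No

Program A final state: a=0, q=3
Program B final state: a=-1, q=3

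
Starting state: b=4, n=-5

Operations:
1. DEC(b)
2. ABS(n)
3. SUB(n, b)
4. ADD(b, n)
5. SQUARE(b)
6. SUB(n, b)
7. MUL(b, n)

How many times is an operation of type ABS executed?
1

Counting ABS operations:
Step 2: ABS(n) ← ABS
Total: 1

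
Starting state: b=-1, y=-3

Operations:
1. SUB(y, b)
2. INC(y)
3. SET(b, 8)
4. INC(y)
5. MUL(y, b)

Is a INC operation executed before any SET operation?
Yes

First INC: step 2
First SET: step 3
Since 2 < 3, INC comes first.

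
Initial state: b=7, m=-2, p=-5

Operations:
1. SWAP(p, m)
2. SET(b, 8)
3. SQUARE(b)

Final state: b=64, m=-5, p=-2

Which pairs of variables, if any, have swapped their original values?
(p, m)

Comparing initial and final values:
p: -5 → -2
b: 7 → 64
m: -2 → -5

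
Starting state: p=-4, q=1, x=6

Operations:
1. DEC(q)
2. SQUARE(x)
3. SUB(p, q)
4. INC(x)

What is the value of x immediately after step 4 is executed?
x = 37

Tracing x through execution:
Initial: x = 6
After step 1 (DEC(q)): x = 6
After step 2 (SQUARE(x)): x = 36
After step 3 (SUB(p, q)): x = 36
After step 4 (INC(x)): x = 37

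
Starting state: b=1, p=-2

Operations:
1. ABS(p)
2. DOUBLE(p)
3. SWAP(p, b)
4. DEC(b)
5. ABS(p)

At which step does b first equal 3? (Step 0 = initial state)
Step 4

Tracing b:
Initial: b = 1
After step 1: b = 1
After step 2: b = 1
After step 3: b = 4
After step 4: b = 3 ← first occurrence
After step 5: b = 3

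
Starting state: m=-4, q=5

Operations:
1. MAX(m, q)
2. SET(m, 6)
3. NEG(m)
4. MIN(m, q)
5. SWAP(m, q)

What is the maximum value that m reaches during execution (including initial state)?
6

Values of m at each step:
Initial: m = -4
After step 1: m = 5
After step 2: m = 6 ← maximum
After step 3: m = -6
After step 4: m = -6
After step 5: m = 5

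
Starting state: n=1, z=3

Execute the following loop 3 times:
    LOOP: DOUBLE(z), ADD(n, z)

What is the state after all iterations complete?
n=43, z=24

Iteration trace:
Start: n=1, z=3
After iteration 1: n=7, z=6
After iteration 2: n=19, z=12
After iteration 3: n=43, z=24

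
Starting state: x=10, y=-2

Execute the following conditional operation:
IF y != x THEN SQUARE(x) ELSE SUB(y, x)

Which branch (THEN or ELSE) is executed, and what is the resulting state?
Branch: THEN, Final state: x=100, y=-2

Evaluating condition: y != x
y = -2, x = 10
Condition is True, so THEN branch executes
After SQUARE(x): x=100, y=-2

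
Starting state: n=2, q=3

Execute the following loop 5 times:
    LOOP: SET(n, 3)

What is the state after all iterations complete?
n=3, q=3

Iteration trace:
Start: n=2, q=3
After iteration 1: n=3, q=3
After iteration 2: n=3, q=3
After iteration 3: n=3, q=3
After iteration 4: n=3, q=3
After iteration 5: n=3, q=3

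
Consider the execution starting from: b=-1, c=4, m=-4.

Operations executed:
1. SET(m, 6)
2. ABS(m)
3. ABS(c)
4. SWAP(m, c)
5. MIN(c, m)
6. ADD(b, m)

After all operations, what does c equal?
c = 4

Tracing execution:
Step 1: SET(m, 6) → c = 4
Step 2: ABS(m) → c = 4
Step 3: ABS(c) → c = 4
Step 4: SWAP(m, c) → c = 6
Step 5: MIN(c, m) → c = 4
Step 6: ADD(b, m) → c = 4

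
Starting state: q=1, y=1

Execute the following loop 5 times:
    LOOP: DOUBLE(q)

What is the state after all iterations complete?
q=32, y=1

Iteration trace:
Start: q=1, y=1
After iteration 1: q=2, y=1
After iteration 2: q=4, y=1
After iteration 3: q=8, y=1
After iteration 4: q=16, y=1
After iteration 5: q=32, y=1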